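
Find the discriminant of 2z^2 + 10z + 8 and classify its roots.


D = b^2 - 4ac = (10)^2 - 4(2)(8) = 100 - 64 = 36
Since D > 0: two distinct rational roots


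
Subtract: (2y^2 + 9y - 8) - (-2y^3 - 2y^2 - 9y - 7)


Distribute the minus sign:
  (2y^2 + 9y - 8)
- (-2y^3 - 2y^2 - 9y - 7)
Negate second polynomial: 2y^3 + 2y^2 + 9y + 7
Add: 2y^3 + 4y^2 + 18y - 1


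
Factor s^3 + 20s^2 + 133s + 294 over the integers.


Try integer roots (divisors of 294). s=-6: p(-6)=0.
Divide out (s + 6): quotient is s^2 + 14s + 49.
Factor the quadratic: (s + 7)(s + 7)
Result: (s + 6)(s + 7)(s + 7)


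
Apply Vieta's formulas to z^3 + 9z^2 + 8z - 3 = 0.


Monic cubic z^3+bz^2+cz+d=0: sum=-b, pairwise sum=c, product=-d.
b=9, c=8, d=-3
r1+r2+r3 = -9
r1r2+r1r3+r2r3 = 8
r1r2r3 = 3


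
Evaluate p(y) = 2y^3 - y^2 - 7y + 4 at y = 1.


Using direct substitution:
  2 * (1)^3 = 2
  -1 * (1)^2 = -1
  -7 * (1)^1 = -7
  constant: 4
Sum = 2 - 1 - 7 + 4 = -2


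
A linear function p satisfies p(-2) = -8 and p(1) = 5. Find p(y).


p(y) = my + b. Using p(-2)=-8, p(1)=5:
m = (-8 - 5)/(-2 - 1) = -13/-3 = 13/3
b = -8 - m*(-2) = -8 + 26/3 = 2/3
p(y) = (13/3)y + (2/3)


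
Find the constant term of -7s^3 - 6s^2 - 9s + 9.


Read off the constant term: 9


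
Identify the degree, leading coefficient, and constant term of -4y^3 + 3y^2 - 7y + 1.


Highest power of y is 3, with coefficient -4. Constant term is 1.
Degree = 3, leading coefficient = -4, constant term = 1


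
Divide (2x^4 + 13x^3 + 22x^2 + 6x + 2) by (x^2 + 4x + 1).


(2x^4 + 13x^3 + 22x^2 + 6x + 2) / (x^2 + 4x + 1)
Step 1: 2x^2 * (x^2 + 4x + 1) = 2x^4 + 8x^3 + 2x^2; subtract.
Step 2: 5x * (x^2 + 4x + 1) = 5x^3 + 20x^2 + 5x; subtract.
Step 3: 0 * (x^2 + 4x + 1) = 0; subtract.
Quotient: 2x^2 + 5x, Remainder: x + 2


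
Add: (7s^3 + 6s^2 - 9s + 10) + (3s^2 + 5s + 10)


Align terms by degree and add:
  7s^3 + 6s^2 - 9s + 10
+ 3s^2 + 5s + 10
= 7s^3 + 9s^2 - 4s + 20


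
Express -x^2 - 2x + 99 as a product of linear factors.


Roots satisfy r1 + r2 = -b/a = -2 and r1*r2 = c/a = -99.
So r1 = -11, r2 = 9.
-x^2 - 2x + 99 = -(x - r1)(x - r2) = -(x + 11)(x - 9)


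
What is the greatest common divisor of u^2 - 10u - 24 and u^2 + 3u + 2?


Factor each:
  u^2 - 10u - 24 = (u + 2)(u - 12)
  u^2 + 3u + 2 = (u + 2)(u + 1)
Common monic factor: u + 2


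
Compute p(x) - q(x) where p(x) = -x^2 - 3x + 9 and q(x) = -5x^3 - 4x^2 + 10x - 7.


Distribute the minus sign:
  (-x^2 - 3x + 9)
- (-5x^3 - 4x^2 + 10x - 7)
Negate second polynomial: 5x^3 + 4x^2 - 10x + 7
Add: 5x^3 + 3x^2 - 13x + 16


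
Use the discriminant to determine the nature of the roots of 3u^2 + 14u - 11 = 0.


D = b^2 - 4ac = (14)^2 - 4(3)(-11) = 196 + 132 = 328
Since D > 0: two distinct irrational roots


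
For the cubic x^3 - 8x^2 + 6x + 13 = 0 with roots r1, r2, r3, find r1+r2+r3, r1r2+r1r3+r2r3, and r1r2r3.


Monic cubic x^3+bx^2+cx+d=0: sum=-b, pairwise sum=c, product=-d.
b=-8, c=6, d=13
r1+r2+r3 = 8
r1r2+r1r3+r2r3 = 6
r1r2r3 = -13


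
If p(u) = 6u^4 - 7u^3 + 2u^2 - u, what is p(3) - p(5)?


p(3) = 312
p(5) = 2920
p(3) - p(5) = 312 - 2920 = -2608


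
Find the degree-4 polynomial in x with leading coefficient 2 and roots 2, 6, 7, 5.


p(x) = 2(x - 2)(x - 6)(x - 7)(x - 5)
Expand: 2x^4 - 40x^3 + 286x^2 - 848x + 840


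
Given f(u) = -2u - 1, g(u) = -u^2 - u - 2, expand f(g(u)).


Substitute g(u) into f:
f(g(u)) = -2*(-u^2 - u - 2) + (-1)
Expand and combine: 2u^2 + 2u + 3


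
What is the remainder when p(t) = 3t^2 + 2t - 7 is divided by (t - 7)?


By the Remainder Theorem, the remainder equals p(7):
  3*(7)^2 = 147
  2*(7)^1 = 14
  constant: -7
Sum: 147 + 14 - 7 = 154


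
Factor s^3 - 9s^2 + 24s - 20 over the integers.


Try integer roots (divisors of -20). s=2: p(2)=0.
Divide out (s - 2): quotient is s^2 - 7s + 10.
Factor the quadratic: (s - 2)(s - 5)
Result: (s - 2)(s - 2)(s - 5)


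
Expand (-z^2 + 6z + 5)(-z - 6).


Distribute each term of the first polynomial:
  (-z^2)(-z - 6) = z^3 + 6z^2
  (6z)(-z - 6) = -6z^2 - 36z
  (5)(-z - 6) = -5z - 30
Sum: z^3 - 41z - 30


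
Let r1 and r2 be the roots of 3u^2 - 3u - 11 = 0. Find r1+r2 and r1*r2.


For au^2+bu+c=0: sum = -b/a, product = c/a.
a=3, b=-3, c=-11
Sum = -(-3)/3 = 1
Product = (-11)/3 = -11/3


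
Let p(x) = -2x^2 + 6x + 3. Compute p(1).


Using direct substitution:
  -2 * (1)^2 = -2
  6 * (1)^1 = 6
  constant: 3
Sum = -2 + 6 + 3 = 7


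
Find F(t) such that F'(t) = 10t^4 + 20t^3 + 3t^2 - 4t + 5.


Reverse power rule on each term:
  ∫ 10t^4 dt = 2t^5
  ∫ 20t^3 dt = 5t^4
  ∫ 3t^2 dt = t^3
  ∫ -4t dt = -2t^2
  ∫ 5 dt = 5t
F(t) = 2t^5 + 5t^4 + t^3 - 2t^2 + 5t + C


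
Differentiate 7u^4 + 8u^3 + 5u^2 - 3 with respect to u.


Apply the power rule term by term:
  d/du(7u^4) = 28u^3
  d/du(8u^3) = 24u^2
  d/du(5u^2) = 10u
  d/du(-3) = 0
p'(u) = 28u^3 + 24u^2 + 10u


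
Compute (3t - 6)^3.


Expand (3t - 6)^3 by repeated multiplication:
  (3t - 6)^2 = 9t^2 - 36t + 36
= 27t^3 - 162t^2 + 324t - 216


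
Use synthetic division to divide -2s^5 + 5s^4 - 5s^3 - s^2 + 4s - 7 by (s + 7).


Synthetic division with c = -7. Coefficients: -2, 5, -5, -1, 4, -7
Bring down -2.
  -2 * -7 = 14; 14 + 5 = 19
  19 * -7 = -133; -133 - 5 = -138
  -138 * -7 = 966; 966 - 1 = 965
  965 * -7 = -6755; -6755 + 4 = -6751
  -6751 * -7 = 47257; 47257 - 7 = 47250
Quotient: -2s^4 + 19s^3 - 138s^2 + 965s - 6751, Remainder: 47250


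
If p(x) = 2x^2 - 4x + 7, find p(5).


Using direct substitution:
  2 * (5)^2 = 50
  -4 * (5)^1 = -20
  constant: 7
Sum = 50 - 20 + 7 = 37


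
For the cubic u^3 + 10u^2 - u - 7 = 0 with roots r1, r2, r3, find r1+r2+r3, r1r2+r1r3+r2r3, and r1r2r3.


Monic cubic u^3+bu^2+cu+d=0: sum=-b, pairwise sum=c, product=-d.
b=10, c=-1, d=-7
r1+r2+r3 = -10
r1r2+r1r3+r2r3 = -1
r1r2r3 = 7


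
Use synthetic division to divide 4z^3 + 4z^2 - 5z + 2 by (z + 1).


Synthetic division with c = -1. Coefficients: 4, 4, -5, 2
Bring down 4.
  4 * -1 = -4; -4 + 4 = 0
  0 * -1 = 0; 0 - 5 = -5
  -5 * -1 = 5; 5 + 2 = 7
Quotient: 4z^2 - 5, Remainder: 7


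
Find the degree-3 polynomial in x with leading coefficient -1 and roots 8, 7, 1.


p(x) = -(x - 8)(x - 7)(x - 1)
Expand: -x^3 + 16x^2 - 71x + 56


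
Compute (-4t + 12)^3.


Expand (-4t + 12)^3 by repeated multiplication:
  (-4t + 12)^2 = 16t^2 - 96t + 144
= -64t^3 + 576t^2 - 1728t + 1728


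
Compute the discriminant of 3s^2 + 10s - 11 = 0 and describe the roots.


D = b^2 - 4ac = (10)^2 - 4(3)(-11) = 100 + 132 = 232
Since D > 0: two distinct irrational roots


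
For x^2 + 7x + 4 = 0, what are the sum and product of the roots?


For ax^2+bx+c=0: sum = -b/a, product = c/a.
a=1, b=7, c=4
Sum = -(7)/1 = -7
Product = (4)/1 = 4


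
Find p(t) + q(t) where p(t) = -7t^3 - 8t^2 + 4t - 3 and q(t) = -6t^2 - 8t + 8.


Align terms by degree and add:
  -7t^3 - 8t^2 + 4t - 3
  -6t^2 - 8t + 8
= -7t^3 - 14t^2 - 4t + 5


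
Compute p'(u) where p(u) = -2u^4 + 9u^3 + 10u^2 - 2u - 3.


Apply the power rule term by term:
  d/du(-2u^4) = -8u^3
  d/du(9u^3) = 27u^2
  d/du(10u^2) = 20u
  d/du(-2u) = -2
  d/du(-3) = 0
p'(u) = -8u^3 + 27u^2 + 20u - 2


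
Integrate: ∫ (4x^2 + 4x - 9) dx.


Reverse power rule on each term:
  ∫ 4x^2 dx = (4/3)x^3
  ∫ 4x dx = 2x^2
  ∫ -9 dx = -9x
F(x) = (4/3)x^3 + 2x^2 - 9x + C


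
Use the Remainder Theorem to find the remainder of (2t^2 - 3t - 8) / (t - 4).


By the Remainder Theorem, the remainder equals p(4):
  2*(4)^2 = 32
  -3*(4)^1 = -12
  constant: -8
Sum: 32 - 12 - 8 = 12


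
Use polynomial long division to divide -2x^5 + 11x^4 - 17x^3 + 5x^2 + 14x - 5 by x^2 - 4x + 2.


(-2x^5 + 11x^4 - 17x^3 + 5x^2 + 14x - 5) / (x^2 - 4x + 2)
Step 1: -2x^3 * (x^2 - 4x + 2) = -2x^5 + 8x^4 - 4x^3; subtract.
Step 2: 3x^2 * (x^2 - 4x + 2) = 3x^4 - 12x^3 + 6x^2; subtract.
Step 3: -x * (x^2 - 4x + 2) = -x^3 + 4x^2 - 2x; subtract.
Step 4: -5 * (x^2 - 4x + 2) = -5x^2 + 20x - 10; subtract.
Quotient: -2x^3 + 3x^2 - x - 5, Remainder: -4x + 5


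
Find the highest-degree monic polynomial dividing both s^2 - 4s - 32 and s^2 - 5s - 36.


Factor each:
  s^2 - 4s - 32 = (s + 4)(s - 8)
  s^2 - 5s - 36 = (s + 4)(s - 9)
Common monic factor: s + 4


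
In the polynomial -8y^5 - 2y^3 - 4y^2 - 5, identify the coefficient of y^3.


Read off the coefficient of y^3: -2


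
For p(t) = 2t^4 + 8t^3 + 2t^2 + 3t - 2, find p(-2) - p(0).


p(-2) = -32
p(0) = -2
p(-2) - p(0) = -32 + 2 = -30


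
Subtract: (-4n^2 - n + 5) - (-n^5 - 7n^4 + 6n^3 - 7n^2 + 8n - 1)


Distribute the minus sign:
  (-4n^2 - n + 5)
- (-n^5 - 7n^4 + 6n^3 - 7n^2 + 8n - 1)
Negate second polynomial: n^5 + 7n^4 - 6n^3 + 7n^2 - 8n + 1
Add: n^5 + 7n^4 - 6n^3 + 3n^2 - 9n + 6


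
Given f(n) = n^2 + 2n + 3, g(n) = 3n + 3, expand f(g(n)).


Substitute g(n) into f:
f(g(n)) = 1*(3n + 3)^2 + 2*(3n + 3) + 3
(3n + 3)^2 = 9n^2 + 18n + 9
Expand and combine: 9n^2 + 24n + 18


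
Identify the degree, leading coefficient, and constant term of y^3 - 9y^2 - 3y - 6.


Highest power of y is 3, with coefficient 1. Constant term is -6.
Degree = 3, leading coefficient = 1, constant term = -6


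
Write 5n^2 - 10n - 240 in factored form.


Roots satisfy r1 + r2 = -b/a = 2 and r1*r2 = c/a = -48.
So r1 = -6, r2 = 8.
5n^2 - 10n - 240 = 5(n - r1)(n - r2) = 5(n + 6)(n - 8)


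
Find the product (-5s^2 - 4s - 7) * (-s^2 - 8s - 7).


Distribute each term of the first polynomial:
  (-5s^2)(-s^2 - 8s - 7) = 5s^4 + 40s^3 + 35s^2
  (-4s)(-s^2 - 8s - 7) = 4s^3 + 32s^2 + 28s
  (-7)(-s^2 - 8s - 7) = 7s^2 + 56s + 49
Sum: 5s^4 + 44s^3 + 74s^2 + 84s + 49


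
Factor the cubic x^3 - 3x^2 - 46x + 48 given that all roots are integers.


Try integer roots (divisors of 48). x=-6: p(-6)=0.
Divide out (x + 6): quotient is x^2 - 9x + 8.
Factor the quadratic: (x - 8)(x - 1)
Result: (x + 6)(x - 8)(x - 1)


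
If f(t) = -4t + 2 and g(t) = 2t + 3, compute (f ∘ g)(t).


Substitute g(t) into f:
f(g(t)) = -4*(2t + 3) + 2
Expand and combine: -8t - 10


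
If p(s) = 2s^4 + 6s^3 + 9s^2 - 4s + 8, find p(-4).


Using direct substitution:
  2 * (-4)^4 = 512
  6 * (-4)^3 = -384
  9 * (-4)^2 = 144
  -4 * (-4)^1 = 16
  constant: 8
Sum = 512 - 384 + 144 + 16 + 8 = 296


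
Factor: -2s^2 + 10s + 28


Roots satisfy r1 + r2 = -b/a = 5 and r1*r2 = c/a = -14.
So r1 = -2, r2 = 7.
-2s^2 + 10s + 28 = -2(s - r1)(s - r2) = -2(s + 2)(s - 7)


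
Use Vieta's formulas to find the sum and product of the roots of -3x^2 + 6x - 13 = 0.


For ax^2+bx+c=0: sum = -b/a, product = c/a.
a=-3, b=6, c=-13
Sum = -(6)/-3 = 2
Product = (-13)/-3 = 13/3


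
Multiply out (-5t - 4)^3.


Expand (-5t - 4)^3 by repeated multiplication:
  (-5t - 4)^2 = 25t^2 + 40t + 16
= -125t^3 - 300t^2 - 240t - 64


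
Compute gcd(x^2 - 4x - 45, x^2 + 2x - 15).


Factor each:
  x^2 - 4x - 45 = (x + 5)(x - 9)
  x^2 + 2x - 15 = (x + 5)(x - 3)
Common monic factor: x + 5


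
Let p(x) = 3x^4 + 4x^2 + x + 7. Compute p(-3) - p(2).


p(-3) = 283
p(2) = 73
p(-3) - p(2) = 283 - 73 = 210


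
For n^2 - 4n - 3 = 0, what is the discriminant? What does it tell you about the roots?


D = b^2 - 4ac = (-4)^2 - 4(1)(-3) = 16 + 12 = 28
Since D > 0: two distinct irrational roots


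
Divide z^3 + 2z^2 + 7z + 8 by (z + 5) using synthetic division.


Synthetic division with c = -5. Coefficients: 1, 2, 7, 8
Bring down 1.
  1 * -5 = -5; -5 + 2 = -3
  -3 * -5 = 15; 15 + 7 = 22
  22 * -5 = -110; -110 + 8 = -102
Quotient: z^2 - 3z + 22, Remainder: -102


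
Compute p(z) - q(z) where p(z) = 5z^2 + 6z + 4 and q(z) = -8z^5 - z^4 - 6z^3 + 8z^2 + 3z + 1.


Distribute the minus sign:
  (5z^2 + 6z + 4)
- (-8z^5 - z^4 - 6z^3 + 8z^2 + 3z + 1)
Negate second polynomial: 8z^5 + z^4 + 6z^3 - 8z^2 - 3z - 1
Add: 8z^5 + z^4 + 6z^3 - 3z^2 + 3z + 3


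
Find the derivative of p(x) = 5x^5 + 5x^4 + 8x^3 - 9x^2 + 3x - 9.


Apply the power rule term by term:
  d/dx(5x^5) = 25x^4
  d/dx(5x^4) = 20x^3
  d/dx(8x^3) = 24x^2
  d/dx(-9x^2) = -18x
  d/dx(3x) = 3
  d/dx(-9) = 0
p'(x) = 25x^4 + 20x^3 + 24x^2 - 18x + 3


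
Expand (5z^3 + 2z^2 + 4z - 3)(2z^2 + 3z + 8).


Distribute each term of the first polynomial:
  (5z^3)(2z^2 + 3z + 8) = 10z^5 + 15z^4 + 40z^3
  (2z^2)(2z^2 + 3z + 8) = 4z^4 + 6z^3 + 16z^2
  (4z)(2z^2 + 3z + 8) = 8z^3 + 12z^2 + 32z
  (-3)(2z^2 + 3z + 8) = -6z^2 - 9z - 24
Sum: 10z^5 + 19z^4 + 54z^3 + 22z^2 + 23z - 24


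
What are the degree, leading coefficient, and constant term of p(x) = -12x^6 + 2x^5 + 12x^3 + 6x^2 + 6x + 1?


Highest power of x is 6, with coefficient -12. Constant term is 1.
Degree = 6, leading coefficient = -12, constant term = 1


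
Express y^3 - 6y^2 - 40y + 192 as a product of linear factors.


Try integer roots (divisors of 192). y=-6: p(-6)=0.
Divide out (y + 6): quotient is y^2 - 12y + 32.
Factor the quadratic: (y - 8)(y - 4)
Result: (y + 6)(y - 8)(y - 4)


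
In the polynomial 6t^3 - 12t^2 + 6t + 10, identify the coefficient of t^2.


Read off the coefficient of t^2: -12


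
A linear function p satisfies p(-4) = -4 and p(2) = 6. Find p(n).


p(n) = mn + b. Using p(-4)=-4, p(2)=6:
m = (-4 - 6)/(-4 - 2) = -10/-6 = 5/3
b = -4 - m*(-4) = -4 + 20/3 = 8/3
p(n) = (5/3)n + (8/3)


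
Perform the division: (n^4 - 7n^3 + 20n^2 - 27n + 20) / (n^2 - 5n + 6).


(n^4 - 7n^3 + 20n^2 - 27n + 20) / (n^2 - 5n + 6)
Step 1: n^2 * (n^2 - 5n + 6) = n^4 - 5n^3 + 6n^2; subtract.
Step 2: -2n * (n^2 - 5n + 6) = -2n^3 + 10n^2 - 12n; subtract.
Step 3: 4 * (n^2 - 5n + 6) = 4n^2 - 20n + 24; subtract.
Quotient: n^2 - 2n + 4, Remainder: 5n - 4


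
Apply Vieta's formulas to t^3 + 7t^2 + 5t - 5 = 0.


Monic cubic t^3+bt^2+ct+d=0: sum=-b, pairwise sum=c, product=-d.
b=7, c=5, d=-5
r1+r2+r3 = -7
r1r2+r1r3+r2r3 = 5
r1r2r3 = 5


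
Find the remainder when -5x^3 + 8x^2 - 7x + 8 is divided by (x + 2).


By the Remainder Theorem, the remainder equals p(-2):
  -5*(-2)^3 = 40
  8*(-2)^2 = 32
  -7*(-2)^1 = 14
  constant: 8
Sum: 40 + 32 + 14 + 8 = 94


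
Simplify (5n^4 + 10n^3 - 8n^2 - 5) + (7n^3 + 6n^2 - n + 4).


Align terms by degree and add:
  5n^4 + 10n^3 - 8n^2 - 5
+ 7n^3 + 6n^2 - n + 4
= 5n^4 + 17n^3 - 2n^2 - n - 1


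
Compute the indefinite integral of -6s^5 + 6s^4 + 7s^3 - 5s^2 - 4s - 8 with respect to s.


Reverse power rule on each term:
  ∫ -6s^5 ds = -s^6
  ∫ 6s^4 ds = (6/5)s^5
  ∫ 7s^3 ds = (7/4)s^4
  ∫ -5s^2 ds = -(5/3)s^3
  ∫ -4s ds = -2s^2
  ∫ -8 ds = -8s
F(s) = -s^6 + (6/5)s^5 + (7/4)s^4 - (5/3)s^3 - 2s^2 - 8s + C


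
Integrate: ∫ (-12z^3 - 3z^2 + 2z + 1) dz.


Reverse power rule on each term:
  ∫ -12z^3 dz = -3z^4
  ∫ -3z^2 dz = -z^3
  ∫ 2z dz = z^2
  ∫ 1 dz = z
F(z) = -3z^4 - z^3 + z^2 + z + C


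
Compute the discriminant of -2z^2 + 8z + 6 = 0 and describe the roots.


D = b^2 - 4ac = (8)^2 - 4(-2)(6) = 64 + 48 = 112
Since D > 0: two distinct irrational roots


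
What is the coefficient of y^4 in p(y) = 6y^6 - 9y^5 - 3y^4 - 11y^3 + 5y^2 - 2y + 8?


Read off the coefficient of y^4: -3


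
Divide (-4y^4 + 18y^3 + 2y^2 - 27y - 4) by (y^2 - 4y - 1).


(-4y^4 + 18y^3 + 2y^2 - 27y - 4) / (y^2 - 4y - 1)
Step 1: -4y^2 * (y^2 - 4y - 1) = -4y^4 + 16y^3 + 4y^2; subtract.
Step 2: 2y * (y^2 - 4y - 1) = 2y^3 - 8y^2 - 2y; subtract.
Step 3: 6 * (y^2 - 4y - 1) = 6y^2 - 24y - 6; subtract.
Quotient: -4y^2 + 2y + 6, Remainder: -y + 2


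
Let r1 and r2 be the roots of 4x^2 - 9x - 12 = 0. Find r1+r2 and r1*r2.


For ax^2+bx+c=0: sum = -b/a, product = c/a.
a=4, b=-9, c=-12
Sum = -(-9)/4 = 9/4
Product = (-12)/4 = -3


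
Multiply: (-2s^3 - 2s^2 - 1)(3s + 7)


Distribute each term of the first polynomial:
  (-2s^3)(3s + 7) = -6s^4 - 14s^3
  (-2s^2)(3s + 7) = -6s^3 - 14s^2
  (-1)(3s + 7) = -3s - 7
Sum: -6s^4 - 20s^3 - 14s^2 - 3s - 7


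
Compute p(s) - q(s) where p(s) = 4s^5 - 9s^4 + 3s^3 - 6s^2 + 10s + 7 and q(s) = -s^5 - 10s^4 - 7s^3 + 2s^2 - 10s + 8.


Distribute the minus sign:
  (4s^5 - 9s^4 + 3s^3 - 6s^2 + 10s + 7)
- (-s^5 - 10s^4 - 7s^3 + 2s^2 - 10s + 8)
Negate second polynomial: s^5 + 10s^4 + 7s^3 - 2s^2 + 10s - 8
Add: 5s^5 + s^4 + 10s^3 - 8s^2 + 20s - 1


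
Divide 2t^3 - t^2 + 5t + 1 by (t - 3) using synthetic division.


Synthetic division with c = 3. Coefficients: 2, -1, 5, 1
Bring down 2.
  2 * 3 = 6; 6 - 1 = 5
  5 * 3 = 15; 15 + 5 = 20
  20 * 3 = 60; 60 + 1 = 61
Quotient: 2t^2 + 5t + 20, Remainder: 61


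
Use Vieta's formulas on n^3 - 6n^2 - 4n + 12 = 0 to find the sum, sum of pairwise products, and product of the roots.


Monic cubic n^3+bn^2+cn+d=0: sum=-b, pairwise sum=c, product=-d.
b=-6, c=-4, d=12
r1+r2+r3 = 6
r1r2+r1r3+r2r3 = -4
r1r2r3 = -12


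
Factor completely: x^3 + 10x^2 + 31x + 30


Try integer roots (divisors of 30). x=-5: p(-5)=0.
Divide out (x + 5): quotient is x^2 + 5x + 6.
Factor the quadratic: (x + 3)(x + 2)
Result: (x + 5)(x + 3)(x + 2)


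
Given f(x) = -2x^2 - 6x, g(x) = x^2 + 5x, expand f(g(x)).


Substitute g(x) into f:
f(g(x)) = -2*(x^2 + 5x)^2 + (-6)*(x^2 + 5x)
(x^2 + 5x)^2 = x^4 + 10x^3 + 25x^2
Expand and combine: -2x^4 - 20x^3 - 56x^2 - 30x


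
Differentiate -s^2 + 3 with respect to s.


Apply the power rule term by term:
  d/ds(-s^2) = -2s
  d/ds(3) = 0
p'(s) = -2s


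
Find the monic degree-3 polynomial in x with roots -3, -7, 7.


p(x) = (x + 3)(x + 7)(x - 7)
Expand: x^3 + 3x^2 - 49x - 147


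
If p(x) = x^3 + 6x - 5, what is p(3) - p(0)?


p(3) = 40
p(0) = -5
p(3) - p(0) = 40 + 5 = 45


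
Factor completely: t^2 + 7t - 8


Roots satisfy r1 + r2 = -b/a = -7 and r1*r2 = c/a = -8.
So r1 = -8, r2 = 1.
t^2 + 7t - 8 = (t - r1)(t - r2) = (t + 8)(t - 1)


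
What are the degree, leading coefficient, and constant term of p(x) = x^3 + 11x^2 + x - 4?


Highest power of x is 3, with coefficient 1. Constant term is -4.
Degree = 3, leading coefficient = 1, constant term = -4


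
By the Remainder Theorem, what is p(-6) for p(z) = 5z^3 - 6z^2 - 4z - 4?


By the Remainder Theorem, the remainder equals p(-6):
  5*(-6)^3 = -1080
  -6*(-6)^2 = -216
  -4*(-6)^1 = 24
  constant: -4
Sum: -1080 - 216 + 24 - 4 = -1276


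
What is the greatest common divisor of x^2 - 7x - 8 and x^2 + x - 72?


Factor each:
  x^2 - 7x - 8 = (x - 8)(x + 1)
  x^2 + x - 72 = (x - 8)(x + 9)
Common monic factor: x - 8


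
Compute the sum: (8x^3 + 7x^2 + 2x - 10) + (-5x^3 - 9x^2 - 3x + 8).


Align terms by degree and add:
  8x^3 + 7x^2 + 2x - 10
  -5x^3 - 9x^2 - 3x + 8
= 3x^3 - 2x^2 - x - 2


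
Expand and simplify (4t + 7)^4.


Expand (4t + 7)^4 by repeated multiplication:
  (4t + 7)^2 = 16t^2 + 56t + 49
  (4t + 7)^3 = 64t^3 + 336t^2 + 588t + 343
= 256t^4 + 1792t^3 + 4704t^2 + 5488t + 2401


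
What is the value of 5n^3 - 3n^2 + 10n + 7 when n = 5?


Using direct substitution:
  5 * (5)^3 = 625
  -3 * (5)^2 = -75
  10 * (5)^1 = 50
  constant: 7
Sum = 625 - 75 + 50 + 7 = 607


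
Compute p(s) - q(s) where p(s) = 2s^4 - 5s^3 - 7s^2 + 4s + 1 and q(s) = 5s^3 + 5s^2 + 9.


Distribute the minus sign:
  (2s^4 - 5s^3 - 7s^2 + 4s + 1)
- (5s^3 + 5s^2 + 9)
Negate second polynomial: -5s^3 - 5s^2 - 9
Add: 2s^4 - 10s^3 - 12s^2 + 4s - 8


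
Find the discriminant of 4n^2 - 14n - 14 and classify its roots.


D = b^2 - 4ac = (-14)^2 - 4(4)(-14) = 196 + 224 = 420
Since D > 0: two distinct irrational roots


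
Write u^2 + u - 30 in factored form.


Roots satisfy r1 + r2 = -b/a = -1 and r1*r2 = c/a = -30.
So r1 = 5, r2 = -6.
u^2 + u - 30 = (u - r1)(u - r2) = (u - 5)(u + 6)


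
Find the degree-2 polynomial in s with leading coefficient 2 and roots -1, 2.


p(s) = 2(s + 1)(s - 2)
Expand: 2s^2 - 2s - 4


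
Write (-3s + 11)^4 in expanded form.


Expand (-3s + 11)^4 by repeated multiplication:
  (-3s + 11)^2 = 9s^2 - 66s + 121
  (-3s + 11)^3 = -27s^3 + 297s^2 - 1089s + 1331
= 81s^4 - 1188s^3 + 6534s^2 - 15972s + 14641


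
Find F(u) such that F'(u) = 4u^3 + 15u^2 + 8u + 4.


Reverse power rule on each term:
  ∫ 4u^3 du = u^4
  ∫ 15u^2 du = 5u^3
  ∫ 8u du = 4u^2
  ∫ 4 du = 4u
F(u) = u^4 + 5u^3 + 4u^2 + 4u + C


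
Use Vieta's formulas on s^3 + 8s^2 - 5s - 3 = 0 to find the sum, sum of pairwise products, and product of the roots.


Monic cubic s^3+bs^2+cs+d=0: sum=-b, pairwise sum=c, product=-d.
b=8, c=-5, d=-3
r1+r2+r3 = -8
r1r2+r1r3+r2r3 = -5
r1r2r3 = 3


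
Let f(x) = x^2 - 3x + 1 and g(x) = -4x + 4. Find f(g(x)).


Substitute g(x) into f:
f(g(x)) = 1*(-4x + 4)^2 + (-3)*(-4x + 4) + 1
(-4x + 4)^2 = 16x^2 - 32x + 16
Expand and combine: 16x^2 - 20x + 5


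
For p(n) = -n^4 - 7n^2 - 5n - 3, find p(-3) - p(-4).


p(-3) = -132
p(-4) = -351
p(-3) - p(-4) = -132 + 351 = 219


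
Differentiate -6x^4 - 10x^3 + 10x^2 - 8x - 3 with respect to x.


Apply the power rule term by term:
  d/dx(-6x^4) = -24x^3
  d/dx(-10x^3) = -30x^2
  d/dx(10x^2) = 20x
  d/dx(-8x) = -8
  d/dx(-3) = 0
p'(x) = -24x^3 - 30x^2 + 20x - 8


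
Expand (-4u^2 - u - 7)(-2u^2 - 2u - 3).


Distribute each term of the first polynomial:
  (-4u^2)(-2u^2 - 2u - 3) = 8u^4 + 8u^3 + 12u^2
  (-u)(-2u^2 - 2u - 3) = 2u^3 + 2u^2 + 3u
  (-7)(-2u^2 - 2u - 3) = 14u^2 + 14u + 21
Sum: 8u^4 + 10u^3 + 28u^2 + 17u + 21


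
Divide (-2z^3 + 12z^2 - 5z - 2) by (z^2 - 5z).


(-2z^3 + 12z^2 - 5z - 2) / (z^2 - 5z)
Step 1: -2z * (z^2 - 5z) = -2z^3 + 10z^2; subtract.
Step 2: 2 * (z^2 - 5z) = 2z^2 - 10z; subtract.
Quotient: -2z + 2, Remainder: 5z - 2


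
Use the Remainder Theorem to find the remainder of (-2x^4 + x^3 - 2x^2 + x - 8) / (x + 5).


By the Remainder Theorem, the remainder equals p(-5):
  -2*(-5)^4 = -1250
  1*(-5)^3 = -125
  -2*(-5)^2 = -50
  1*(-5)^1 = -5
  constant: -8
Sum: -1250 - 125 - 50 - 5 - 8 = -1438


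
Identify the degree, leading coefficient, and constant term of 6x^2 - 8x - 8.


Highest power of x is 2, with coefficient 6. Constant term is -8.
Degree = 2, leading coefficient = 6, constant term = -8


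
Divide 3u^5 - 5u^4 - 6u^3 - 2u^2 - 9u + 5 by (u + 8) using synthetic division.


Synthetic division with c = -8. Coefficients: 3, -5, -6, -2, -9, 5
Bring down 3.
  3 * -8 = -24; -24 - 5 = -29
  -29 * -8 = 232; 232 - 6 = 226
  226 * -8 = -1808; -1808 - 2 = -1810
  -1810 * -8 = 14480; 14480 - 9 = 14471
  14471 * -8 = -115768; -115768 + 5 = -115763
Quotient: 3u^4 - 29u^3 + 226u^2 - 1810u + 14471, Remainder: -115763


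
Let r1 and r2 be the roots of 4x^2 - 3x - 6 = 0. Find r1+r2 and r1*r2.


For ax^2+bx+c=0: sum = -b/a, product = c/a.
a=4, b=-3, c=-6
Sum = -(-3)/4 = 3/4
Product = (-6)/4 = -3/2


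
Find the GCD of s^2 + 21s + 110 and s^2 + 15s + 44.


Factor each:
  s^2 + 21s + 110 = (s + 11)(s + 10)
  s^2 + 15s + 44 = (s + 11)(s + 4)
Common monic factor: s + 11


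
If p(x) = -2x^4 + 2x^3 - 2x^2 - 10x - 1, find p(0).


Using direct substitution:
  -2 * (0)^4 = 0
  2 * (0)^3 = 0
  -2 * (0)^2 = 0
  -10 * (0)^1 = 0
  constant: -1
Sum = 0 + 0 + 0 + 0 - 1 = -1


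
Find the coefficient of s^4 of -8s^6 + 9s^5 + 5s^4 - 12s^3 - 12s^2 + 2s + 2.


Read off the coefficient of s^4: 5


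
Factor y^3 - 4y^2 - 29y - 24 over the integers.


Try integer roots (divisors of -24). y=8: p(8)=0.
Divide out (y - 8): quotient is y^2 + 4y + 3.
Factor the quadratic: (y + 1)(y + 3)
Result: (y - 8)(y + 1)(y + 3)


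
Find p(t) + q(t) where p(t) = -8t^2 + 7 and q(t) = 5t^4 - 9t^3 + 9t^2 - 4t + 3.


Align terms by degree and add:
  -8t^2 + 7
+ 5t^4 - 9t^3 + 9t^2 - 4t + 3
= 5t^4 - 9t^3 + t^2 - 4t + 10


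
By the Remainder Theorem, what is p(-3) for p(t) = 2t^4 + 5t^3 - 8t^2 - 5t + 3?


By the Remainder Theorem, the remainder equals p(-3):
  2*(-3)^4 = 162
  5*(-3)^3 = -135
  -8*(-3)^2 = -72
  -5*(-3)^1 = 15
  constant: 3
Sum: 162 - 135 - 72 + 15 + 3 = -27


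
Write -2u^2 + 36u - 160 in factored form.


Roots satisfy r1 + r2 = -b/a = 18 and r1*r2 = c/a = 80.
So r1 = 10, r2 = 8.
-2u^2 + 36u - 160 = -2(u - r1)(u - r2) = -2(u - 10)(u - 8)


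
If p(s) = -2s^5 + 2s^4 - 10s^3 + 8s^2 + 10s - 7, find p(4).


Using direct substitution:
  -2 * (4)^5 = -2048
  2 * (4)^4 = 512
  -10 * (4)^3 = -640
  8 * (4)^2 = 128
  10 * (4)^1 = 40
  constant: -7
Sum = -2048 + 512 - 640 + 128 + 40 - 7 = -2015


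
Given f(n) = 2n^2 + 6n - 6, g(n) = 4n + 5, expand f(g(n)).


Substitute g(n) into f:
f(g(n)) = 2*(4n + 5)^2 + 6*(4n + 5) + (-6)
(4n + 5)^2 = 16n^2 + 40n + 25
Expand and combine: 32n^2 + 104n + 74


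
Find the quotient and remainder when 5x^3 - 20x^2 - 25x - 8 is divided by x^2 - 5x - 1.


(5x^3 - 20x^2 - 25x - 8) / (x^2 - 5x - 1)
Step 1: 5x * (x^2 - 5x - 1) = 5x^3 - 25x^2 - 5x; subtract.
Step 2: 5 * (x^2 - 5x - 1) = 5x^2 - 25x - 5; subtract.
Quotient: 5x + 5, Remainder: 5x - 3


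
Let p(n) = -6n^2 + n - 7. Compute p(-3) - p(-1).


p(-3) = -64
p(-1) = -14
p(-3) - p(-1) = -64 + 14 = -50


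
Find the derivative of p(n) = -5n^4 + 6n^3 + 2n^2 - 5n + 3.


Apply the power rule term by term:
  d/dn(-5n^4) = -20n^3
  d/dn(6n^3) = 18n^2
  d/dn(2n^2) = 4n
  d/dn(-5n) = -5
  d/dn(3) = 0
p'(n) = -20n^3 + 18n^2 + 4n - 5


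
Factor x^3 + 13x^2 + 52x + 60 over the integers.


Try integer roots (divisors of 60). x=-5: p(-5)=0.
Divide out (x + 5): quotient is x^2 + 8x + 12.
Factor the quadratic: (x + 2)(x + 6)
Result: (x + 5)(x + 2)(x + 6)


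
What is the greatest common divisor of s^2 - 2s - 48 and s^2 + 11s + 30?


Factor each:
  s^2 - 2s - 48 = (s + 6)(s - 8)
  s^2 + 11s + 30 = (s + 6)(s + 5)
Common monic factor: s + 6


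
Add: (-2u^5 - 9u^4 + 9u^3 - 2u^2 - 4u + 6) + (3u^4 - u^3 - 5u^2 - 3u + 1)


Align terms by degree and add:
  -2u^5 - 9u^4 + 9u^3 - 2u^2 - 4u + 6
+ 3u^4 - u^3 - 5u^2 - 3u + 1
= -2u^5 - 6u^4 + 8u^3 - 7u^2 - 7u + 7


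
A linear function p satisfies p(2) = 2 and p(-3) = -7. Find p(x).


p(x) = mx + b. Using p(2)=2, p(-3)=-7:
m = (2 + 7)/(2 + 3) = 9/5 = 9/5
b = 2 - m*(2) = 2 - 18/5 = -8/5
p(x) = (9/5)x - (8/5)


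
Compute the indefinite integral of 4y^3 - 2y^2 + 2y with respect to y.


Reverse power rule on each term:
  ∫ 4y^3 dy = y^4
  ∫ -2y^2 dy = -(2/3)y^3
  ∫ 2y dy = y^2
F(y) = y^4 - (2/3)y^3 + y^2 + C


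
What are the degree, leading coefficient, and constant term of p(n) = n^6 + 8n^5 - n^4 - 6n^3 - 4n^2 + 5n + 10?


Highest power of n is 6, with coefficient 1. Constant term is 10.
Degree = 6, leading coefficient = 1, constant term = 10


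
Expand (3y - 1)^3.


Expand (3y - 1)^3 by repeated multiplication:
  (3y - 1)^2 = 9y^2 - 6y + 1
= 27y^3 - 27y^2 + 9y - 1


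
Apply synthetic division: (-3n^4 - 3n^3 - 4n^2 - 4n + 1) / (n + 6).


Synthetic division with c = -6. Coefficients: -3, -3, -4, -4, 1
Bring down -3.
  -3 * -6 = 18; 18 - 3 = 15
  15 * -6 = -90; -90 - 4 = -94
  -94 * -6 = 564; 564 - 4 = 560
  560 * -6 = -3360; -3360 + 1 = -3359
Quotient: -3n^3 + 15n^2 - 94n + 560, Remainder: -3359


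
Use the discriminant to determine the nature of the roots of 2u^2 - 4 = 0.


D = b^2 - 4ac = (0)^2 - 4(2)(-4) = 0 + 32 = 32
Since D > 0: two distinct irrational roots


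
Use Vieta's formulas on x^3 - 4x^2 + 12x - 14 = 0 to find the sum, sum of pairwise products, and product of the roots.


Monic cubic x^3+bx^2+cx+d=0: sum=-b, pairwise sum=c, product=-d.
b=-4, c=12, d=-14
r1+r2+r3 = 4
r1r2+r1r3+r2r3 = 12
r1r2r3 = 14


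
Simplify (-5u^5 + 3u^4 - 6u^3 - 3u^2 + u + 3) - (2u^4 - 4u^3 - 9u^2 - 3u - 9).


Distribute the minus sign:
  (-5u^5 + 3u^4 - 6u^3 - 3u^2 + u + 3)
- (2u^4 - 4u^3 - 9u^2 - 3u - 9)
Negate second polynomial: -2u^4 + 4u^3 + 9u^2 + 3u + 9
Add: -5u^5 + u^4 - 2u^3 + 6u^2 + 4u + 12


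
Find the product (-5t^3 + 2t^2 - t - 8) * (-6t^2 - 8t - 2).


Distribute each term of the first polynomial:
  (-5t^3)(-6t^2 - 8t - 2) = 30t^5 + 40t^4 + 10t^3
  (2t^2)(-6t^2 - 8t - 2) = -12t^4 - 16t^3 - 4t^2
  (-t)(-6t^2 - 8t - 2) = 6t^3 + 8t^2 + 2t
  (-8)(-6t^2 - 8t - 2) = 48t^2 + 64t + 16
Sum: 30t^5 + 28t^4 + 52t^2 + 66t + 16


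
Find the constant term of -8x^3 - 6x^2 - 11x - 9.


Read off the constant term: -9


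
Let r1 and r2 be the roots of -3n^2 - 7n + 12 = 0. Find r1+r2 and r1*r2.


For an^2+bn+c=0: sum = -b/a, product = c/a.
a=-3, b=-7, c=12
Sum = -(-7)/-3 = -7/3
Product = (12)/-3 = -4


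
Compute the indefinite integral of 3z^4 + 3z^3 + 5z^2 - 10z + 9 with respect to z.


Reverse power rule on each term:
  ∫ 3z^4 dz = (3/5)z^5
  ∫ 3z^3 dz = (3/4)z^4
  ∫ 5z^2 dz = (5/3)z^3
  ∫ -10z dz = -5z^2
  ∫ 9 dz = 9z
F(z) = (3/5)z^5 + (3/4)z^4 + (5/3)z^3 - 5z^2 + 9z + C


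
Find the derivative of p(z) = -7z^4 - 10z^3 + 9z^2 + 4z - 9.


Apply the power rule term by term:
  d/dz(-7z^4) = -28z^3
  d/dz(-10z^3) = -30z^2
  d/dz(9z^2) = 18z
  d/dz(4z) = 4
  d/dz(-9) = 0
p'(z) = -28z^3 - 30z^2 + 18z + 4


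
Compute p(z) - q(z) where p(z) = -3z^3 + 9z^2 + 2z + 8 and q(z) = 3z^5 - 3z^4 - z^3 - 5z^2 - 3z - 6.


Distribute the minus sign:
  (-3z^3 + 9z^2 + 2z + 8)
- (3z^5 - 3z^4 - z^3 - 5z^2 - 3z - 6)
Negate second polynomial: -3z^5 + 3z^4 + z^3 + 5z^2 + 3z + 6
Add: -3z^5 + 3z^4 - 2z^3 + 14z^2 + 5z + 14


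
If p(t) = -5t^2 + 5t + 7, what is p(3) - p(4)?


p(3) = -23
p(4) = -53
p(3) - p(4) = -23 + 53 = 30


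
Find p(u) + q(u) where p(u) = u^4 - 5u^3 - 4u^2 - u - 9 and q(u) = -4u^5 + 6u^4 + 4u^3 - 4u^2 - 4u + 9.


Align terms by degree and add:
  u^4 - 5u^3 - 4u^2 - u - 9
  -4u^5 + 6u^4 + 4u^3 - 4u^2 - 4u + 9
= -4u^5 + 7u^4 - u^3 - 8u^2 - 5u


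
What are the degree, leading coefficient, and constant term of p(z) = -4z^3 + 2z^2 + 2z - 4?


Highest power of z is 3, with coefficient -4. Constant term is -4.
Degree = 3, leading coefficient = -4, constant term = -4


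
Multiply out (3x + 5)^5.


Expand (3x + 5)^5 by repeated multiplication:
  (3x + 5)^2 = 9x^2 + 30x + 25
  (3x + 5)^3 = 27x^3 + 135x^2 + 225x + 125
  (3x + 5)^4 = 81x^4 + 540x^3 + 1350x^2 + 1500x + 625
= 243x^5 + 2025x^4 + 6750x^3 + 11250x^2 + 9375x + 3125


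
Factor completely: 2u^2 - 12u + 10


Roots satisfy r1 + r2 = -b/a = 6 and r1*r2 = c/a = 5.
So r1 = 1, r2 = 5.
2u^2 - 12u + 10 = 2(u - r1)(u - r2) = 2(u - 1)(u - 5)


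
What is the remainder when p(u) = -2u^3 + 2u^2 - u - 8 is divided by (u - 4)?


By the Remainder Theorem, the remainder equals p(4):
  -2*(4)^3 = -128
  2*(4)^2 = 32
  -1*(4)^1 = -4
  constant: -8
Sum: -128 + 32 - 4 - 8 = -108


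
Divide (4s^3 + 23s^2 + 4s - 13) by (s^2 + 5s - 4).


(4s^3 + 23s^2 + 4s - 13) / (s^2 + 5s - 4)
Step 1: 4s * (s^2 + 5s - 4) = 4s^3 + 20s^2 - 16s; subtract.
Step 2: 3 * (s^2 + 5s - 4) = 3s^2 + 15s - 12; subtract.
Quotient: 4s + 3, Remainder: 5s - 1


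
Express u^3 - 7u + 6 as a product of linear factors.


Try integer roots (divisors of 6). u=-3: p(-3)=0.
Divide out (u + 3): quotient is u^2 - 3u + 2.
Factor the quadratic: (u - 1)(u - 2)
Result: (u + 3)(u - 1)(u - 2)


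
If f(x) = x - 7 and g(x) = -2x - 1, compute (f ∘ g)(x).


Substitute g(x) into f:
f(g(x)) = 1*(-2x - 1) + (-7)
Expand and combine: -2x - 8


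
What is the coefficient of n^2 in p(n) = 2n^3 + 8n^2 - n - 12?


Read off the coefficient of n^2: 8


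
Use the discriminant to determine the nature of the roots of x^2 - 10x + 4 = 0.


D = b^2 - 4ac = (-10)^2 - 4(1)(4) = 100 - 16 = 84
Since D > 0: two distinct irrational roots


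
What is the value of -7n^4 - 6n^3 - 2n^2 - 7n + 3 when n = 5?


Using direct substitution:
  -7 * (5)^4 = -4375
  -6 * (5)^3 = -750
  -2 * (5)^2 = -50
  -7 * (5)^1 = -35
  constant: 3
Sum = -4375 - 750 - 50 - 35 + 3 = -5207


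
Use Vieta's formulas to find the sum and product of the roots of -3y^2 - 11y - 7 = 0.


For ay^2+by+c=0: sum = -b/a, product = c/a.
a=-3, b=-11, c=-7
Sum = -(-11)/-3 = -11/3
Product = (-7)/-3 = 7/3


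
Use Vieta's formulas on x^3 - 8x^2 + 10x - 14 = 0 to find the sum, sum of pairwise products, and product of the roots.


Monic cubic x^3+bx^2+cx+d=0: sum=-b, pairwise sum=c, product=-d.
b=-8, c=10, d=-14
r1+r2+r3 = 8
r1r2+r1r3+r2r3 = 10
r1r2r3 = 14


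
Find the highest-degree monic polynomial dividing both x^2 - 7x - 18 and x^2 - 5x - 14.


Factor each:
  x^2 - 7x - 18 = (x + 2)(x - 9)
  x^2 - 5x - 14 = (x + 2)(x - 7)
Common monic factor: x + 2


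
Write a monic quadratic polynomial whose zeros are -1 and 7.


p(x) = (x + 1)(x - 7)
Expand: x^2 - 6x - 7


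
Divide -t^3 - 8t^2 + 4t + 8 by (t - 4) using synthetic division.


Synthetic division with c = 4. Coefficients: -1, -8, 4, 8
Bring down -1.
  -1 * 4 = -4; -4 - 8 = -12
  -12 * 4 = -48; -48 + 4 = -44
  -44 * 4 = -176; -176 + 8 = -168
Quotient: -t^2 - 12t - 44, Remainder: -168


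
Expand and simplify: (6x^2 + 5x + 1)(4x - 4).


Distribute each term of the first polynomial:
  (6x^2)(4x - 4) = 24x^3 - 24x^2
  (5x)(4x - 4) = 20x^2 - 20x
  (1)(4x - 4) = 4x - 4
Sum: 24x^3 - 4x^2 - 16x - 4


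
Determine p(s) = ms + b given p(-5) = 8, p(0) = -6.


p(s) = ms + b. Using p(-5)=8, p(0)=-6:
m = (8 + 6)/(-5) = 14/-5 = -14/5
b = 8 - m*(-5) = 8 - 14 = -6
p(s) = -(14/5)s - 6


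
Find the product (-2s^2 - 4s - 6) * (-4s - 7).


Distribute each term of the first polynomial:
  (-2s^2)(-4s - 7) = 8s^3 + 14s^2
  (-4s)(-4s - 7) = 16s^2 + 28s
  (-6)(-4s - 7) = 24s + 42
Sum: 8s^3 + 30s^2 + 52s + 42


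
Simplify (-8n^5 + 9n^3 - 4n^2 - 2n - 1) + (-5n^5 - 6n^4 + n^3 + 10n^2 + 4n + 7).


Align terms by degree and add:
  -8n^5 + 9n^3 - 4n^2 - 2n - 1
  -5n^5 - 6n^4 + n^3 + 10n^2 + 4n + 7
= -13n^5 - 6n^4 + 10n^3 + 6n^2 + 2n + 6


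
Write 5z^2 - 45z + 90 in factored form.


Roots satisfy r1 + r2 = -b/a = 9 and r1*r2 = c/a = 18.
So r1 = 3, r2 = 6.
5z^2 - 45z + 90 = 5(z - r1)(z - r2) = 5(z - 3)(z - 6)


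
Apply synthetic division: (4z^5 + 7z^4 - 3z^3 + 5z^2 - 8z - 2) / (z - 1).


Synthetic division with c = 1. Coefficients: 4, 7, -3, 5, -8, -2
Bring down 4.
  4 * 1 = 4; 4 + 7 = 11
  11 * 1 = 11; 11 - 3 = 8
  8 * 1 = 8; 8 + 5 = 13
  13 * 1 = 13; 13 - 8 = 5
  5 * 1 = 5; 5 - 2 = 3
Quotient: 4z^4 + 11z^3 + 8z^2 + 13z + 5, Remainder: 3


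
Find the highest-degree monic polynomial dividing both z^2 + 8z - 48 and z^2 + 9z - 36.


Factor each:
  z^2 + 8z - 48 = (z + 12)(z - 4)
  z^2 + 9z - 36 = (z + 12)(z - 3)
Common monic factor: z + 12


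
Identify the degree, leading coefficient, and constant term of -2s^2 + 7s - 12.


Highest power of s is 2, with coefficient -2. Constant term is -12.
Degree = 2, leading coefficient = -2, constant term = -12


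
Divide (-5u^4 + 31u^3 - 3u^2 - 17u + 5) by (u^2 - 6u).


(-5u^4 + 31u^3 - 3u^2 - 17u + 5) / (u^2 - 6u)
Step 1: -5u^2 * (u^2 - 6u) = -5u^4 + 30u^3; subtract.
Step 2: u * (u^2 - 6u) = u^3 - 6u^2; subtract.
Step 3: 3 * (u^2 - 6u) = 3u^2 - 18u; subtract.
Quotient: -5u^2 + u + 3, Remainder: u + 5


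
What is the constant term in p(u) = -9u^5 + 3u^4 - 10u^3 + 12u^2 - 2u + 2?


Read off the constant term: 2


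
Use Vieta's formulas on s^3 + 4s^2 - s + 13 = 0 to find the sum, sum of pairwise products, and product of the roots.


Monic cubic s^3+bs^2+cs+d=0: sum=-b, pairwise sum=c, product=-d.
b=4, c=-1, d=13
r1+r2+r3 = -4
r1r2+r1r3+r2r3 = -1
r1r2r3 = -13


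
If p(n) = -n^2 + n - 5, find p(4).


Using direct substitution:
  -1 * (4)^2 = -16
  1 * (4)^1 = 4
  constant: -5
Sum = -16 + 4 - 5 = -17


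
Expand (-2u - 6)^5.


Expand (-2u - 6)^5 by repeated multiplication:
  (-2u - 6)^2 = 4u^2 + 24u + 36
  (-2u - 6)^3 = -8u^3 - 72u^2 - 216u - 216
  (-2u - 6)^4 = 16u^4 + 192u^3 + 864u^2 + 1728u + 1296
= -32u^5 - 480u^4 - 2880u^3 - 8640u^2 - 12960u - 7776


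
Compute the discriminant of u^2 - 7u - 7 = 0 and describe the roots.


D = b^2 - 4ac = (-7)^2 - 4(1)(-7) = 49 + 28 = 77
Since D > 0: two distinct irrational roots


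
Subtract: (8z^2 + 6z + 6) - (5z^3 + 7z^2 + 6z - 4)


Distribute the minus sign:
  (8z^2 + 6z + 6)
- (5z^3 + 7z^2 + 6z - 4)
Negate second polynomial: -5z^3 - 7z^2 - 6z + 4
Add: -5z^3 + z^2 + 10


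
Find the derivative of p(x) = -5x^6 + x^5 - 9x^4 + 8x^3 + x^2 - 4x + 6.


Apply the power rule term by term:
  d/dx(-5x^6) = -30x^5
  d/dx(x^5) = 5x^4
  d/dx(-9x^4) = -36x^3
  d/dx(8x^3) = 24x^2
  d/dx(x^2) = 2x
  d/dx(-4x) = -4
  d/dx(6) = 0
p'(x) = -30x^5 + 5x^4 - 36x^3 + 24x^2 + 2x - 4


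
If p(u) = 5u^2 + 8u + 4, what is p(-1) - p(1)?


p(-1) = 1
p(1) = 17
p(-1) - p(1) = 1 - 17 = -16


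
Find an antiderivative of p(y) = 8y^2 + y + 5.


Reverse power rule on each term:
  ∫ 8y^2 dy = (8/3)y^3
  ∫ y dy = (1/2)y^2
  ∫ 5 dy = 5y
F(y) = (8/3)y^3 + (1/2)y^2 + 5y + C


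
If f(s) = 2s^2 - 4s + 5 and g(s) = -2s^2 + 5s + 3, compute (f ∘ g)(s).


Substitute g(s) into f:
f(g(s)) = 2*(-2s^2 + 5s + 3)^2 + (-4)*(-2s^2 + 5s + 3) + 5
(-2s^2 + 5s + 3)^2 = 4s^4 - 20s^3 + 13s^2 + 30s + 9
Expand and combine: 8s^4 - 40s^3 + 34s^2 + 40s + 11


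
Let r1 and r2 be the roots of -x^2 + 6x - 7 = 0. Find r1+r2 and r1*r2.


For ax^2+bx+c=0: sum = -b/a, product = c/a.
a=-1, b=6, c=-7
Sum = -(6)/-1 = 6
Product = (-7)/-1 = 7


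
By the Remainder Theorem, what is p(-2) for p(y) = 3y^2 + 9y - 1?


By the Remainder Theorem, the remainder equals p(-2):
  3*(-2)^2 = 12
  9*(-2)^1 = -18
  constant: -1
Sum: 12 - 18 - 1 = -7


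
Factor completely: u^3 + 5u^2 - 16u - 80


Try integer roots (divisors of -80). u=-5: p(-5)=0.
Divide out (u + 5): quotient is u^2 - 16.
Factor the quadratic: (u + 4)(u - 4)
Result: (u + 5)(u + 4)(u - 4)


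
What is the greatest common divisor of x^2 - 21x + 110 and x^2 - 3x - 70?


Factor each:
  x^2 - 21x + 110 = (x - 10)(x - 11)
  x^2 - 3x - 70 = (x - 10)(x + 7)
Common monic factor: x - 10


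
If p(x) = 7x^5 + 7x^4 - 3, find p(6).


Using direct substitution:
  7 * (6)^5 = 54432
  7 * (6)^4 = 9072
  0 * (6)^3 = 0
  0 * (6)^2 = 0
  0 * (6)^1 = 0
  constant: -3
Sum = 54432 + 9072 + 0 + 0 + 0 - 3 = 63501


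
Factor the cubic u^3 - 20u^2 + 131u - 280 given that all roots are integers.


Try integer roots (divisors of -280). u=7: p(7)=0.
Divide out (u - 7): quotient is u^2 - 13u + 40.
Factor the quadratic: (u - 8)(u - 5)
Result: (u - 7)(u - 8)(u - 5)


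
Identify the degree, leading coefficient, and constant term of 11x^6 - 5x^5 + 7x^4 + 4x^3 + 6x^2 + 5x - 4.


Highest power of x is 6, with coefficient 11. Constant term is -4.
Degree = 6, leading coefficient = 11, constant term = -4


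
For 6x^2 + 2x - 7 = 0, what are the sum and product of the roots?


For ax^2+bx+c=0: sum = -b/a, product = c/a.
a=6, b=2, c=-7
Sum = -(2)/6 = -1/3
Product = (-7)/6 = -7/6


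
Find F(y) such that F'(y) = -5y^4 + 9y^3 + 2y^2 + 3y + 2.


Reverse power rule on each term:
  ∫ -5y^4 dy = -y^5
  ∫ 9y^3 dy = (9/4)y^4
  ∫ 2y^2 dy = (2/3)y^3
  ∫ 3y dy = (3/2)y^2
  ∫ 2 dy = 2y
F(y) = -y^5 + (9/4)y^4 + (2/3)y^3 + (3/2)y^2 + 2y + C


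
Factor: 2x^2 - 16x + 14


Roots satisfy r1 + r2 = -b/a = 8 and r1*r2 = c/a = 7.
So r1 = 1, r2 = 7.
2x^2 - 16x + 14 = 2(x - r1)(x - r2) = 2(x - 1)(x - 7)


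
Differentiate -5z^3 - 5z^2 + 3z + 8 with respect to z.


Apply the power rule term by term:
  d/dz(-5z^3) = -15z^2
  d/dz(-5z^2) = -10z
  d/dz(3z) = 3
  d/dz(8) = 0
p'(z) = -15z^2 - 10z + 3


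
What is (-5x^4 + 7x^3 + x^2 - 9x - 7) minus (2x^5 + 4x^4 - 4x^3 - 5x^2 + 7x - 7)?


Distribute the minus sign:
  (-5x^4 + 7x^3 + x^2 - 9x - 7)
- (2x^5 + 4x^4 - 4x^3 - 5x^2 + 7x - 7)
Negate second polynomial: -2x^5 - 4x^4 + 4x^3 + 5x^2 - 7x + 7
Add: -2x^5 - 9x^4 + 11x^3 + 6x^2 - 16x


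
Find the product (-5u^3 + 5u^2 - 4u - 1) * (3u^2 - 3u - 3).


Distribute each term of the first polynomial:
  (-5u^3)(3u^2 - 3u - 3) = -15u^5 + 15u^4 + 15u^3
  (5u^2)(3u^2 - 3u - 3) = 15u^4 - 15u^3 - 15u^2
  (-4u)(3u^2 - 3u - 3) = -12u^3 + 12u^2 + 12u
  (-1)(3u^2 - 3u - 3) = -3u^2 + 3u + 3
Sum: -15u^5 + 30u^4 - 12u^3 - 6u^2 + 15u + 3
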